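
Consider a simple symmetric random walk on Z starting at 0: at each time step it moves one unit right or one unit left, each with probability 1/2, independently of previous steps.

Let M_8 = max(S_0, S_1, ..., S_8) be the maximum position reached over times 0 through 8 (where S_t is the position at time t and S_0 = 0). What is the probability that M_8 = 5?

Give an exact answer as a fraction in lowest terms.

Let M_8 = max(S_0,...,S_8). Use the reflection principle: for j ≥ 1, #{paths with M_8 ≥ j} = #{S_8 ≥ j} + #{S_8 ≥ j+1}.
By reflection, #{M_8 ≥ 5} = #{S_8 ≥ 5} + #{S_8 ≥ 6} = 9 + 9 = 18.
#{M_8 ≥ 6} = #{S_8 ≥ 6} + #{S_8 ≥ 7} = 9 + 1 = 10.
#{M_8 = 5} = 18 - 10 = 8.
P(M_8 = 5) = 8/256 = 1/32

Answer: 1/32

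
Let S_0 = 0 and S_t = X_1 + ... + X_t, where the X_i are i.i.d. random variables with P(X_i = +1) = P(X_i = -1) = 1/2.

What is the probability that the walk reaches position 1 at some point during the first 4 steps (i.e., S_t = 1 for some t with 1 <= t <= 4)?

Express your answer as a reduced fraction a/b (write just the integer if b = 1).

Count via complement. Let g(t,s) = #length-t paths at position s with S_1..S_t all ≠ 1.
g(t,s) = g(t-1,s-1) + g(t-1,s+1) for s ≠ 1; g(t,1) = 0.
t=0: g(0,0)=1
t=1: g(1,-1)=1
t=2: g(2,-2)=1 g(2,0)=1
t=3: g(3,-3)=1 g(3,-1)=2
t=4: g(4,-4)=1 g(4,-2)=3 g(4,0)=2
Paths never hitting 1: Σ_s g(4,s) = 6
Paths hitting 1: 2^4 - 6 = 10
P = 10/16 = 5/8

Answer: 5/8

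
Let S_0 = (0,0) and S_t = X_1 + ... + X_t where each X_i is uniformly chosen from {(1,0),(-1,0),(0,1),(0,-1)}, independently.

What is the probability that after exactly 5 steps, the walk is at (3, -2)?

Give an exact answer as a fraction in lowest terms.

Let h be the number of horizontal steps (so 5-h are vertical). To end at (3,-2) need (h+3)/2 right-steps and ((5-h)-2)/2 up-steps.
Sum over h with 3 ≤ h ≤ 3, h ≡ 1 (mod 2), 5-h ≡ 0 (mod 2):
h=3: C(5,3)·C(3,3)·C(2,0) = 10·1·1 = 10
Total favorable: 10
Total paths: 4^5 = 1024
P = 10/1024 = 5/512

Answer: 5/512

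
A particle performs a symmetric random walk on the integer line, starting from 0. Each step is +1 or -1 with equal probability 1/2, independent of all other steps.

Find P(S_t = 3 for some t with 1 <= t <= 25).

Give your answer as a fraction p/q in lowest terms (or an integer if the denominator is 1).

Answer: 1168527/2097152

Derivation:
Count via complement. Let g(t,s) = #length-t paths at position s with S_1..S_t all ≠ 3.
g(t,s) = g(t-1,s-1) + g(t-1,s+1) for s ≠ 3; g(t,3) = 0.
t=0: g(0,0)=1
t=1: g(1,-1)=1 g(1,1)=1
t=2: g(2,-2)=1 g(2,0)=2 g(2,2)=1
t=3: g(3,-3)=1 g(3,-1)=3 g(3,1)=3
t=4: g(4,-4)=1 g(4,-2)=4 g(4,0)=6 g(4,2)=3
t=5: g(5,-5)=1 g(5,-3)=5 g(5,-1)=10 g(5,1)=9
t=6: g(6,-6)=1 g(6,-4)=6 g(6,-2)=15 g(6,0)=19 g(6,2)=9
t=7: g(7,-7)=1 g(7,-5)=7 g(7,-3)=21 g(7,-1)=34 g(7,1)=28
t=8: g(8,-8)=1 g(8,-6)=8 g(8,-4)=28 g(8,-2)=55 g(8,0)=62 g(8,2)=28
t=9: g(9,-9)=1 g(9,-7)=9 g(9,-5)=36 g(9,-3)=83 g(9,-1)=117 g(9,1)=90
t=10: g(10,-10)=1 g(10,-8)=10 g(10,-6)=45 g(10,-4)=119 g(10,-2)=200 g(10,0)=207 g(10,2)=90
t=11: g(11,-11)=1 g(11,-9)=11 g(11,-7)=55 g(11,-5)=164 g(11,-3)=319 g(11,-1)=407 g(11,1)=297
t=12: g(12,-12)=1 g(12,-10)=12 g(12,-8)=66 g(12,-6)=219 g(12,-4)=483 g(12,-2)=726 g(12,0)=704 g(12,2)=297
t=13: g(13,-13)=1 g(13,-11)=13 g(13,-9)=78 g(13,-7)=285 g(13,-5)=702 g(13,-3)=1209 g(13,-1)=1430 g(13,1)=1001
t=14: g(14,-14)=1 g(14,-12)=14 g(14,-10)=91 g(14,-8)=363 g(14,-6)=987 g(14,-4)=1911 g(14,-2)=2639 g(14,0)=2431 g(14,2)=1001
t=15: g(15,-15)=1 g(15,-13)=15 g(15,-11)=105 g(15,-9)=454 g(15,-7)=1350 g(15,-5)=2898 g(15,-3)=4550 g(15,-1)=5070 g(15,1)=3432
t=16: g(16,-16)=1 g(16,-14)=16 g(16,-12)=120 g(16,-10)=559 g(16,-8)=1804 g(16,-6)=4248 g(16,-4)=7448 g(16,-2)=9620 g(16,0)=8502 g(16,2)=3432
t=17: g(17,-17)=1 g(17,-15)=17 g(17,-13)=136 g(17,-11)=679 g(17,-9)=2363 g(17,-7)=6052 g(17,-5)=11696 g(17,-3)=17068 g(17,-1)=18122 g(17,1)=11934
t=18: g(18,-18)=1 g(18,-16)=18 g(18,-14)=153 g(18,-12)=815 g(18,-10)=3042 g(18,-8)=8415 g(18,-6)=17748 g(18,-4)=28764 g(18,-2)=35190 g(18,0)=30056 g(18,2)=11934
t=19: g(19,-19)=1 g(19,-17)=19 g(19,-15)=171 g(19,-13)=968 g(19,-11)=3857 g(19,-9)=11457 g(19,-7)=26163 g(19,-5)=46512 g(19,-3)=63954 g(19,-1)=65246 g(19,1)=41990
t=20: g(20,-20)=1 g(20,-18)=20 g(20,-16)=190 g(20,-14)=1139 g(20,-12)=4825 g(20,-10)=15314 g(20,-8)=37620 g(20,-6)=72675 g(20,-4)=110466 g(20,-2)=129200 g(20,0)=107236 g(20,2)=41990
t=21: g(21,-21)=1 g(21,-19)=21 g(21,-17)=210 g(21,-15)=1329 g(21,-13)=5964 g(21,-11)=20139 g(21,-9)=52934 g(21,-7)=110295 g(21,-5)=183141 g(21,-3)=239666 g(21,-1)=236436 g(21,1)=149226
t=22: g(22,-22)=1 g(22,-20)=22 g(22,-18)=231 g(22,-16)=1539 g(22,-14)=7293 g(22,-12)=26103 g(22,-10)=73073 g(22,-8)=163229 g(22,-6)=293436 g(22,-4)=422807 g(22,-2)=476102 g(22,0)=385662 g(22,2)=149226
t=23: g(23,-23)=1 g(23,-21)=23 g(23,-19)=253 g(23,-17)=1770 g(23,-15)=8832 g(23,-13)=33396 g(23,-11)=99176 g(23,-9)=236302 g(23,-7)=456665 g(23,-5)=716243 g(23,-3)=898909 g(23,-1)=861764 g(23,1)=534888
t=24: g(24,-24)=1 g(24,-22)=24 g(24,-20)=276 g(24,-18)=2023 g(24,-16)=10602 g(24,-14)=42228 g(24,-12)=132572 g(24,-10)=335478 g(24,-8)=692967 g(24,-6)=1172908 g(24,-4)=1615152 g(24,-2)=1760673 g(24,0)=1396652 g(24,2)=534888
t=25: g(25,-25)=1 g(25,-23)=25 g(25,-21)=300 g(25,-19)=2299 g(25,-17)=12625 g(25,-15)=52830 g(25,-13)=174800 g(25,-11)=468050 g(25,-9)=1028445 g(25,-7)=1865875 g(25,-5)=2788060 g(25,-3)=3375825 g(25,-1)=3157325 g(25,1)=1931540
Paths never hitting 3: Σ_s g(25,s) = 14858000
Paths hitting 3: 2^25 - 14858000 = 18696432
P = 18696432/33554432 = 1168527/2097152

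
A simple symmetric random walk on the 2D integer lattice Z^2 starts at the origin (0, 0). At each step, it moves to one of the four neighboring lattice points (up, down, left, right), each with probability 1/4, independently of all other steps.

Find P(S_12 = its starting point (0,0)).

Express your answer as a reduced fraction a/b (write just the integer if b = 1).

Answer: 53361/1048576

Derivation:
Let h be the number of horizontal steps (so 12-h are vertical). To end at (0,0) need (h+0)/2 right-steps and ((12-h)+0)/2 up-steps.
Sum over h with 0 ≤ h ≤ 12, h ≡ 0 (mod 2), 12-h ≡ 0 (mod 2):
h=0: C(12,0)·C(0,0)·C(12,6) = 1·1·924 = 924
h=2: C(12,2)·C(2,1)·C(10,5) = 66·2·252 = 33264
h=4: C(12,4)·C(4,2)·C(8,4) = 495·6·70 = 207900
h=6: C(12,6)·C(6,3)·C(6,3) = 924·20·20 = 369600
h=8: C(12,8)·C(8,4)·C(4,2) = 495·70·6 = 207900
h=10: C(12,10)·C(10,5)·C(2,1) = 66·252·2 = 33264
h=12: C(12,12)·C(12,6)·C(0,0) = 1·924·1 = 924
Total favorable: 853776
Total paths: 4^12 = 16777216
P = 853776/16777216 = 53361/1048576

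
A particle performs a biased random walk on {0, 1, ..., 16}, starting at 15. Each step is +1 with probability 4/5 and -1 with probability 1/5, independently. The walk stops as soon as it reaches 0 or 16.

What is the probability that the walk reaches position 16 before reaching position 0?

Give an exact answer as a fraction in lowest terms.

Answer: 1431655764/1431655765

Derivation:
Biased walk: p = 4/5, q = 1/5, r = q/p = 1/4
Gambler's ruin: P(hit 16 before 0 | start at 15) = (1 - r^a)/(1 - r^N)
r^15 = 1/1073741824; r^16 = 1/4294967296
P = (1 - 1/1073741824) / (1 - 1/4294967296) = 1073741823/1073741824 / 4294967295/4294967296 = 1431655764/1431655765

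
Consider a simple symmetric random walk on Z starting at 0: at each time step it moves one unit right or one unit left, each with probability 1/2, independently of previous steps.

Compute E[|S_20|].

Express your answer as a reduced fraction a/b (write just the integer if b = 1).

S_20 takes values m ≡ 0 (mod 2) with |m| ≤ 20; P(S_20=m) = C(20,(20+m)/2)/2^20.
Total paths: 2^20 = 1048576
Distribution: P(S=-20)=1/1048576, P(S=-18)=20/1048576, P(S=-16)=190/1048576, P(S=-14)=1140/1048576, P(S=-12)=4845/1048576, P(S=-10)=15504/1048576, P(S=-8)=38760/1048576, P(S=-6)=77520/1048576, P(S=-4)=125970/1048576, P(S=-2)=167960/1048576, P(S=0)=184756/1048576, P(S=2)=167960/1048576, P(S=4)=125970/1048576, P(S=6)=77520/1048576, P(S=8)=38760/1048576, P(S=10)=15504/1048576, P(S=12)=4845/1048576, P(S=14)=1140/1048576, P(S=16)=190/1048576, P(S=18)=20/1048576, P(S=20)=1/1048576
E[|S_20|] = Σ_m |m|·P(S_20=m) = 3695120/1048576 = 230945/65536

Answer: 230945/65536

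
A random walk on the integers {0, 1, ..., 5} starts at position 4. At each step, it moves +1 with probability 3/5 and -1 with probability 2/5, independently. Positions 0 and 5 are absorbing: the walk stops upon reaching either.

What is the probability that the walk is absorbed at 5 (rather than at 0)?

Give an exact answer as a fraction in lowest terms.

Biased walk: p = 3/5, q = 2/5, r = q/p = 2/3
Gambler's ruin: P(hit 5 before 0 | start at 4) = (1 - r^a)/(1 - r^N)
r^4 = 16/81; r^5 = 32/243
P = (1 - 16/81) / (1 - 32/243) = 65/81 / 211/243 = 195/211

Answer: 195/211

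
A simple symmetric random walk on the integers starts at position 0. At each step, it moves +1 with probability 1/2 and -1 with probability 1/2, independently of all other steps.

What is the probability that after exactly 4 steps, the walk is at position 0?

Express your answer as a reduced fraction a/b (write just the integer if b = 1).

Answer: 3/8

Derivation:
To reach position 0 after 4 steps: need 2 steps of +1 and 2 of -1.
Favorable paths: C(4,2) = 6
Total paths: 2^4 = 16
P = 6/16 = 3/8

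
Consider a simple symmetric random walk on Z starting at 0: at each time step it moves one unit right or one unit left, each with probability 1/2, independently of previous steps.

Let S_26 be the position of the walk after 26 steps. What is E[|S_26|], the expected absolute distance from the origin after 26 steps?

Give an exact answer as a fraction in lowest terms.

S_26 takes values m ≡ 0 (mod 2) with |m| ≤ 26; P(S_26=m) = C(26,(26+m)/2)/2^26.
Total paths: 2^26 = 67108864
Distribution: P(S=-26)=1/67108864, P(S=-24)=26/67108864, P(S=-22)=325/67108864, P(S=-20)=2600/67108864, P(S=-18)=14950/67108864, P(S=-16)=65780/67108864, P(S=-14)=230230/67108864, P(S=-12)=657800/67108864, P(S=-10)=1562275/67108864, P(S=-8)=3124550/67108864, P(S=-6)=5311735/67108864, P(S=-4)=7726160/67108864, P(S=-2)=9657700/67108864, P(S=0)=10400600/67108864, P(S=2)=9657700/67108864, P(S=4)=7726160/67108864, P(S=6)=5311735/67108864, P(S=8)=3124550/67108864, P(S=10)=1562275/67108864, P(S=12)=657800/67108864, P(S=14)=230230/67108864, P(S=16)=65780/67108864, P(S=18)=14950/67108864, P(S=20)=2600/67108864, P(S=22)=325/67108864, P(S=24)=26/67108864, P(S=26)=1/67108864
E[|S_26|] = Σ_m |m|·P(S_26=m) = 270415600/67108864 = 16900975/4194304

Answer: 16900975/4194304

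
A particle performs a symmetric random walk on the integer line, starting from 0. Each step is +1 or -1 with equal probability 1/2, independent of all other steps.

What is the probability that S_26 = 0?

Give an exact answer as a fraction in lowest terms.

To return to 0 after 26 steps: need exactly 13 steps of +1 and 13 of -1.
Favorable paths: C(26,13) = 10400600
Total paths: 2^26 = 67108864
P = 10400600/67108864 = 1300075/8388608

Answer: 1300075/8388608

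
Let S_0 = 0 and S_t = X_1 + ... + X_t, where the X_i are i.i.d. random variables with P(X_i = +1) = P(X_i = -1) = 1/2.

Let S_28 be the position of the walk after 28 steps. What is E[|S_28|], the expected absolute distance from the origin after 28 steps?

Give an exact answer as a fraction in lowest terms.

Answer: 35102025/8388608

Derivation:
S_28 takes values m ≡ 0 (mod 2) with |m| ≤ 28; P(S_28=m) = C(28,(28+m)/2)/2^28.
Total paths: 2^28 = 268435456
Distribution: P(S=-28)=1/268435456, P(S=-26)=28/268435456, P(S=-24)=378/268435456, P(S=-22)=3276/268435456, P(S=-20)=20475/268435456, P(S=-18)=98280/268435456, P(S=-16)=376740/268435456, P(S=-14)=1184040/268435456, P(S=-12)=3108105/268435456, P(S=-10)=6906900/268435456, P(S=-8)=13123110/268435456, P(S=-6)=21474180/268435456, P(S=-4)=30421755/268435456, P(S=-2)=37442160/268435456, P(S=0)=40116600/268435456, P(S=2)=37442160/268435456, P(S=4)=30421755/268435456, P(S=6)=21474180/268435456, P(S=8)=13123110/268435456, P(S=10)=6906900/268435456, P(S=12)=3108105/268435456, P(S=14)=1184040/268435456, P(S=16)=376740/268435456, P(S=18)=98280/268435456, P(S=20)=20475/268435456, P(S=22)=3276/268435456, P(S=24)=378/268435456, P(S=26)=28/268435456, P(S=28)=1/268435456
E[|S_28|] = Σ_m |m|·P(S_28=m) = 1123264800/268435456 = 35102025/8388608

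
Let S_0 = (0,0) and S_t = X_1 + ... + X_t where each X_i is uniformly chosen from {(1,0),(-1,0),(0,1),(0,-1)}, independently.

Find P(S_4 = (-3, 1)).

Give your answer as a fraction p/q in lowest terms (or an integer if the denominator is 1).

Let h be the number of horizontal steps (so 4-h are vertical). To end at (-3,1) need (h-3)/2 right-steps and ((4-h)+1)/2 up-steps.
Sum over h with 3 ≤ h ≤ 3, h ≡ 1 (mod 2), 4-h ≡ 1 (mod 2):
h=3: C(4,3)·C(3,0)·C(1,1) = 4·1·1 = 4
Total favorable: 4
Total paths: 4^4 = 256
P = 4/256 = 1/64

Answer: 1/64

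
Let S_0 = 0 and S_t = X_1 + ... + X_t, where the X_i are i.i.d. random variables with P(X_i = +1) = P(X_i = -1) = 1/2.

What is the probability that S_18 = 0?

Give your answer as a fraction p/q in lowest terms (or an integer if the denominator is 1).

To return to 0 after 18 steps: need exactly 9 steps of +1 and 9 of -1.
Favorable paths: C(18,9) = 48620
Total paths: 2^18 = 262144
P = 48620/262144 = 12155/65536

Answer: 12155/65536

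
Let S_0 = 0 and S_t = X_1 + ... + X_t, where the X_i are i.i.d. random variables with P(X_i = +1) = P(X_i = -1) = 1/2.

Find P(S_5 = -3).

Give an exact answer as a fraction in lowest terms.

To reach position -3 after 5 steps: need 1 step of +1 and 4 of -1.
Favorable paths: C(5,1) = 5
Total paths: 2^5 = 32
P = 5/32 = 5/32

Answer: 5/32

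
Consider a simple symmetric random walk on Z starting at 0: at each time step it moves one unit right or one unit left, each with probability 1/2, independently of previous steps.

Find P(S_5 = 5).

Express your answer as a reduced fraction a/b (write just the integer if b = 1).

To reach position 5 after 5 steps: need 5 steps of +1 and 0 of -1.
Favorable paths: C(5,5) = 1
Total paths: 2^5 = 32
P = 1/32 = 1/32

Answer: 1/32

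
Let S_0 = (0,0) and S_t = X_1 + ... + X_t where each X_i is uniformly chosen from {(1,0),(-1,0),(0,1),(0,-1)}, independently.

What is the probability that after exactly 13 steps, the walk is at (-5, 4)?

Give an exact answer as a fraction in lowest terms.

Answer: 16731/8388608

Derivation:
Let h be the number of horizontal steps (so 13-h are vertical). To end at (-5,4) need (h-5)/2 right-steps and ((13-h)+4)/2 up-steps.
Sum over h with 5 ≤ h ≤ 9, h ≡ 1 (mod 2), 13-h ≡ 0 (mod 2):
h=5: C(13,5)·C(5,0)·C(8,6) = 1287·1·28 = 36036
h=7: C(13,7)·C(7,1)·C(6,5) = 1716·7·6 = 72072
h=9: C(13,9)·C(9,2)·C(4,4) = 715·36·1 = 25740
Total favorable: 133848
Total paths: 4^13 = 67108864
P = 133848/67108864 = 16731/8388608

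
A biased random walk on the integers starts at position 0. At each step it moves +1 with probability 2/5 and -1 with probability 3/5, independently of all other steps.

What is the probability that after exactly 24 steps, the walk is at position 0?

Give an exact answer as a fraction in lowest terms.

To be at 0 after 24 steps: need exactly 12 steps of +1 and 12 of -1.
Number of such sequences: C(24,12) = 2704156
Each has probability (2/5)^12 · (3/5)^12 = 2176782336/59604644775390625
P = 2704156 · 2176782336/59604644775390625 = 5886359014588416/59604644775390625

Answer: 5886359014588416/59604644775390625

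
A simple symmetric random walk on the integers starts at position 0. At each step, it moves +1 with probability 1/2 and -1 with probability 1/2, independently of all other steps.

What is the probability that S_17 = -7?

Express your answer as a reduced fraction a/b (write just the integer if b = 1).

Answer: 1547/32768

Derivation:
To reach position -7 after 17 steps: need 5 steps of +1 and 12 of -1.
Favorable paths: C(17,5) = 6188
Total paths: 2^17 = 131072
P = 6188/131072 = 1547/32768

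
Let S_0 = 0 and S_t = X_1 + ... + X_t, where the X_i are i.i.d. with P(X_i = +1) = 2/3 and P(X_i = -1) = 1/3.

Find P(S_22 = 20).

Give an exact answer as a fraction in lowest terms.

To reach position 20 after 22 steps: need 21 steps of +1 and 1 step of -1.
Number of such sequences: C(22,21) = 22
Each has probability (2/3)^21 · (1/3)^1 = 2097152/31381059609
P = 22 · 2097152/31381059609 = 46137344/31381059609

Answer: 46137344/31381059609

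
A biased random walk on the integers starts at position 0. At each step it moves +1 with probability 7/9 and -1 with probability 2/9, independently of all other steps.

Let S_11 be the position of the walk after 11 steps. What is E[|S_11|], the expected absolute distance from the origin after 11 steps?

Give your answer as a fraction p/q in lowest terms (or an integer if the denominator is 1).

Answer: 21504579503/3486784401

Derivation:
S_11 takes values m ≡ 1 (mod 2) with |m| ≤ 11; P(S_11=m) = C(11,(11+m)/2) · (7/9)^((11+m)/2) · (2/9)^((11-m)/2).
Distribution: P(S=-11)=2048/31381059609, P(S=-9)=78848/31381059609, P(S=-7)=1379840/31381059609, P(S=-5)=4829440/10460353203, P(S=-3)=33806080/10460353203, P(S=-1)=165649792/10460353203, P(S=1)=579774272/10460353203, P(S=3)=1449435680/10460353203, P(S=5)=2536512440/10460353203, P(S=7)=8877793540/31381059609, P(S=9)=6214455478/31381059609, P(S=11)=1977326743/31381059609
E[|S_11|] = Σ_m |m|·P(S_11=m) = 21504579503/3486784401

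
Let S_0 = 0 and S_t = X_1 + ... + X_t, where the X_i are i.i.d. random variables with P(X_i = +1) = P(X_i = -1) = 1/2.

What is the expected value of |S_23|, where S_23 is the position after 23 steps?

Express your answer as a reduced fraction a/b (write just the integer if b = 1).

S_23 takes values m ≡ 1 (mod 2) with |m| ≤ 23; P(S_23=m) = C(23,(23+m)/2)/2^23.
Total paths: 2^23 = 8388608
Distribution: P(S=-23)=1/8388608, P(S=-21)=23/8388608, P(S=-19)=253/8388608, P(S=-17)=1771/8388608, P(S=-15)=8855/8388608, P(S=-13)=33649/8388608, P(S=-11)=100947/8388608, P(S=-9)=245157/8388608, P(S=-7)=490314/8388608, P(S=-5)=817190/8388608, P(S=-3)=1144066/8388608, P(S=-1)=1352078/8388608, P(S=1)=1352078/8388608, P(S=3)=1144066/8388608, P(S=5)=817190/8388608, P(S=7)=490314/8388608, P(S=9)=245157/8388608, P(S=11)=100947/8388608, P(S=13)=33649/8388608, P(S=15)=8855/8388608, P(S=17)=1771/8388608, P(S=19)=253/8388608, P(S=21)=23/8388608, P(S=23)=1/8388608
E[|S_23|] = Σ_m |m|·P(S_23=m) = 32449872/8388608 = 2028117/524288

Answer: 2028117/524288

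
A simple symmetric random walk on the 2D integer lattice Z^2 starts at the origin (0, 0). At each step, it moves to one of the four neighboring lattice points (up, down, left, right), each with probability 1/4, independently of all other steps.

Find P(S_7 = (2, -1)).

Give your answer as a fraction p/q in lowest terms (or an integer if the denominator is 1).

Let h be the number of horizontal steps (so 7-h are vertical). To end at (2,-1) need (h+2)/2 right-steps and ((7-h)-1)/2 up-steps.
Sum over h with 2 ≤ h ≤ 6, h ≡ 0 (mod 2), 7-h ≡ 1 (mod 2):
h=2: C(7,2)·C(2,2)·C(5,2) = 21·1·10 = 210
h=4: C(7,4)·C(4,3)·C(3,1) = 35·4·3 = 420
h=6: C(7,6)·C(6,4)·C(1,0) = 7·15·1 = 105
Total favorable: 735
Total paths: 4^7 = 16384
P = 735/16384 = 735/16384

Answer: 735/16384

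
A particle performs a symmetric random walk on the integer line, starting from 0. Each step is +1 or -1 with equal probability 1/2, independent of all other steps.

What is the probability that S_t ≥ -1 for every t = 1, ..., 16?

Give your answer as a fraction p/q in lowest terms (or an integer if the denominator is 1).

Answer: 12155/32768

Derivation:
Let f(t,s) = #length-t paths at position s with S_1..S_t all ≥ -1.
f(t,s) = f(t-1,s-1) + f(t-1,s+1) for s ≥ -1; f(t,s) = 0 for s < -1.
t=0: f(0,0)=1
t=1: f(1,-1)=1 f(1,1)=1
t=2: f(2,0)=2 f(2,2)=1
t=3: f(3,-1)=2 f(3,1)=3 f(3,3)=1
t=4: f(4,0)=5 f(4,2)=4 f(4,4)=1
t=5: f(5,-1)=5 f(5,1)=9 f(5,3)=5 f(5,5)=1
t=6: f(6,0)=14 f(6,2)=14 f(6,4)=6 f(6,6)=1
t=7: f(7,-1)=14 f(7,1)=28 f(7,3)=20 f(7,5)=7 f(7,7)=1
t=8: f(8,0)=42 f(8,2)=48 f(8,4)=27 f(8,6)=8 f(8,8)=1
t=9: f(9,-1)=42 f(9,1)=90 f(9,3)=75 f(9,5)=35 f(9,7)=9 f(9,9)=1
t=10: f(10,0)=132 f(10,2)=165 f(10,4)=110 f(10,6)=44 f(10,8)=10 f(10,10)=1
t=11: f(11,-1)=132 f(11,1)=297 f(11,3)=275 f(11,5)=154 f(11,7)=54 f(11,9)=11 f(11,11)=1
t=12: f(12,0)=429 f(12,2)=572 f(12,4)=429 f(12,6)=208 f(12,8)=65 f(12,10)=12 f(12,12)=1
t=13: f(13,-1)=429 f(13,1)=1001 f(13,3)=1001 f(13,5)=637 f(13,7)=273 f(13,9)=77 f(13,11)=13 f(13,13)=1
t=14: f(14,0)=1430 f(14,2)=2002 f(14,4)=1638 f(14,6)=910 f(14,8)=350 f(14,10)=90 f(14,12)=14 f(14,14)=1
t=15: f(15,-1)=1430 f(15,1)=3432 f(15,3)=3640 f(15,5)=2548 f(15,7)=1260 f(15,9)=440 f(15,11)=104 f(15,13)=15 f(15,15)=1
t=16: f(16,0)=4862 f(16,2)=7072 f(16,4)=6188 f(16,6)=3808 f(16,8)=1700 f(16,10)=544 f(16,12)=119 f(16,14)=16 f(16,16)=1
Σ_s f(16,s) = 24310
P = 24310/65536 = 12155/32768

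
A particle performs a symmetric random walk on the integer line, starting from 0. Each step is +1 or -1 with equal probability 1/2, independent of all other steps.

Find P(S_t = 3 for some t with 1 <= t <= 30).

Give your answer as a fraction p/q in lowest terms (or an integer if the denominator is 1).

Answer: 313889477/536870912

Derivation:
Count via complement. Let g(t,s) = #length-t paths at position s with S_1..S_t all ≠ 3.
g(t,s) = g(t-1,s-1) + g(t-1,s+1) for s ≠ 3; g(t,3) = 0.
t=0: g(0,0)=1
t=1: g(1,-1)=1 g(1,1)=1
t=2: g(2,-2)=1 g(2,0)=2 g(2,2)=1
t=3: g(3,-3)=1 g(3,-1)=3 g(3,1)=3
t=4: g(4,-4)=1 g(4,-2)=4 g(4,0)=6 g(4,2)=3
t=5: g(5,-5)=1 g(5,-3)=5 g(5,-1)=10 g(5,1)=9
t=6: g(6,-6)=1 g(6,-4)=6 g(6,-2)=15 g(6,0)=19 g(6,2)=9
t=7: g(7,-7)=1 g(7,-5)=7 g(7,-3)=21 g(7,-1)=34 g(7,1)=28
t=8: g(8,-8)=1 g(8,-6)=8 g(8,-4)=28 g(8,-2)=55 g(8,0)=62 g(8,2)=28
t=9: g(9,-9)=1 g(9,-7)=9 g(9,-5)=36 g(9,-3)=83 g(9,-1)=117 g(9,1)=90
t=10: g(10,-10)=1 g(10,-8)=10 g(10,-6)=45 g(10,-4)=119 g(10,-2)=200 g(10,0)=207 g(10,2)=90
t=11: g(11,-11)=1 g(11,-9)=11 g(11,-7)=55 g(11,-5)=164 g(11,-3)=319 g(11,-1)=407 g(11,1)=297
t=12: g(12,-12)=1 g(12,-10)=12 g(12,-8)=66 g(12,-6)=219 g(12,-4)=483 g(12,-2)=726 g(12,0)=704 g(12,2)=297
t=13: g(13,-13)=1 g(13,-11)=13 g(13,-9)=78 g(13,-7)=285 g(13,-5)=702 g(13,-3)=1209 g(13,-1)=1430 g(13,1)=1001
t=14: g(14,-14)=1 g(14,-12)=14 g(14,-10)=91 g(14,-8)=363 g(14,-6)=987 g(14,-4)=1911 g(14,-2)=2639 g(14,0)=2431 g(14,2)=1001
t=15: g(15,-15)=1 g(15,-13)=15 g(15,-11)=105 g(15,-9)=454 g(15,-7)=1350 g(15,-5)=2898 g(15,-3)=4550 g(15,-1)=5070 g(15,1)=3432
t=16: g(16,-16)=1 g(16,-14)=16 g(16,-12)=120 g(16,-10)=559 g(16,-8)=1804 g(16,-6)=4248 g(16,-4)=7448 g(16,-2)=9620 g(16,0)=8502 g(16,2)=3432
t=17: g(17,-17)=1 g(17,-15)=17 g(17,-13)=136 g(17,-11)=679 g(17,-9)=2363 g(17,-7)=6052 g(17,-5)=11696 g(17,-3)=17068 g(17,-1)=18122 g(17,1)=11934
t=18: g(18,-18)=1 g(18,-16)=18 g(18,-14)=153 g(18,-12)=815 g(18,-10)=3042 g(18,-8)=8415 g(18,-6)=17748 g(18,-4)=28764 g(18,-2)=35190 g(18,0)=30056 g(18,2)=11934
t=19: g(19,-19)=1 g(19,-17)=19 g(19,-15)=171 g(19,-13)=968 g(19,-11)=3857 g(19,-9)=11457 g(19,-7)=26163 g(19,-5)=46512 g(19,-3)=63954 g(19,-1)=65246 g(19,1)=41990
t=20: g(20,-20)=1 g(20,-18)=20 g(20,-16)=190 g(20,-14)=1139 g(20,-12)=4825 g(20,-10)=15314 g(20,-8)=37620 g(20,-6)=72675 g(20,-4)=110466 g(20,-2)=129200 g(20,0)=107236 g(20,2)=41990
t=21: g(21,-21)=1 g(21,-19)=21 g(21,-17)=210 g(21,-15)=1329 g(21,-13)=5964 g(21,-11)=20139 g(21,-9)=52934 g(21,-7)=110295 g(21,-5)=183141 g(21,-3)=239666 g(21,-1)=236436 g(21,1)=149226
t=22: g(22,-22)=1 g(22,-20)=22 g(22,-18)=231 g(22,-16)=1539 g(22,-14)=7293 g(22,-12)=26103 g(22,-10)=73073 g(22,-8)=163229 g(22,-6)=293436 g(22,-4)=422807 g(22,-2)=476102 g(22,0)=385662 g(22,2)=149226
t=23: g(23,-23)=1 g(23,-21)=23 g(23,-19)=253 g(23,-17)=1770 g(23,-15)=8832 g(23,-13)=33396 g(23,-11)=99176 g(23,-9)=236302 g(23,-7)=456665 g(23,-5)=716243 g(23,-3)=898909 g(23,-1)=861764 g(23,1)=534888
t=24: g(24,-24)=1 g(24,-22)=24 g(24,-20)=276 g(24,-18)=2023 g(24,-16)=10602 g(24,-14)=42228 g(24,-12)=132572 g(24,-10)=335478 g(24,-8)=692967 g(24,-6)=1172908 g(24,-4)=1615152 g(24,-2)=1760673 g(24,0)=1396652 g(24,2)=534888
t=25: g(25,-25)=1 g(25,-23)=25 g(25,-21)=300 g(25,-19)=2299 g(25,-17)=12625 g(25,-15)=52830 g(25,-13)=174800 g(25,-11)=468050 g(25,-9)=1028445 g(25,-7)=1865875 g(25,-5)=2788060 g(25,-3)=3375825 g(25,-1)=3157325 g(25,1)=1931540
t=26: g(26,-26)=1 g(26,-24)=26 g(26,-22)=325 g(26,-20)=2599 g(26,-18)=14924 g(26,-16)=65455 g(26,-14)=227630 g(26,-12)=642850 g(26,-10)=1496495 g(26,-8)=2894320 g(26,-6)=4653935 g(26,-4)=6163885 g(26,-2)=6533150 g(26,0)=5088865 g(26,2)=1931540
t=27: g(27,-27)=1 g(27,-25)=27 g(27,-23)=351 g(27,-21)=2924 g(27,-19)=17523 g(27,-17)=80379 g(27,-15)=293085 g(27,-13)=870480 g(27,-11)=2139345 g(27,-9)=4390815 g(27,-7)=7548255 g(27,-5)=10817820 g(27,-3)=12697035 g(27,-1)=11622015 g(27,1)=7020405
t=28: g(28,-28)=1 g(28,-26)=28 g(28,-24)=378 g(28,-22)=3275 g(28,-20)=20447 g(28,-18)=97902 g(28,-16)=373464 g(28,-14)=1163565 g(28,-12)=3009825 g(28,-10)=6530160 g(28,-8)=11939070 g(28,-6)=18366075 g(28,-4)=23514855 g(28,-2)=24319050 g(28,0)=18642420 g(28,2)=7020405
t=29: g(29,-29)=1 g(29,-27)=29 g(29,-25)=406 g(29,-23)=3653 g(29,-21)=23722 g(29,-19)=118349 g(29,-17)=471366 g(29,-15)=1537029 g(29,-13)=4173390 g(29,-11)=9539985 g(29,-9)=18469230 g(29,-7)=30305145 g(29,-5)=41880930 g(29,-3)=47833905 g(29,-1)=42961470 g(29,1)=25662825
t=30: g(30,-30)=1 g(30,-28)=30 g(30,-26)=435 g(30,-24)=4059 g(30,-22)=27375 g(30,-20)=142071 g(30,-18)=589715 g(30,-16)=2008395 g(30,-14)=5710419 g(30,-12)=13713375 g(30,-10)=28009215 g(30,-8)=48774375 g(30,-6)=72186075 g(30,-4)=89714835 g(30,-2)=90795375 g(30,0)=68624295 g(30,2)=25662825
Paths never hitting 3: Σ_s g(30,s) = 445962870
Paths hitting 3: 2^30 - 445962870 = 627778954
P = 627778954/1073741824 = 313889477/536870912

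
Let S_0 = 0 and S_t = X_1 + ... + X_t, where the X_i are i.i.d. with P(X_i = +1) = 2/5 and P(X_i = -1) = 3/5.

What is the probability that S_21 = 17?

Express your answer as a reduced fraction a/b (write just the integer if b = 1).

Answer: 198180864/95367431640625

Derivation:
To reach position 17 after 21 steps: need 19 steps of +1 and 2 steps of -1.
Number of such sequences: C(21,19) = 210
Each has probability (2/5)^19 · (3/5)^2 = 4718592/476837158203125
P = 210 · 4718592/476837158203125 = 198180864/95367431640625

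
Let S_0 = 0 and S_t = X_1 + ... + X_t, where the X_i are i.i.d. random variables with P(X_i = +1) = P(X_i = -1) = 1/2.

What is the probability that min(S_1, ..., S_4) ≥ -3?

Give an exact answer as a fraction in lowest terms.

Answer: 15/16

Derivation:
Let f(t,s) = #length-t paths at position s with S_1..S_t all ≥ -3.
f(t,s) = f(t-1,s-1) + f(t-1,s+1) for s ≥ -3; f(t,s) = 0 for s < -3.
t=0: f(0,0)=1
t=1: f(1,-1)=1 f(1,1)=1
t=2: f(2,-2)=1 f(2,0)=2 f(2,2)=1
t=3: f(3,-3)=1 f(3,-1)=3 f(3,1)=3 f(3,3)=1
t=4: f(4,-2)=4 f(4,0)=6 f(4,2)=4 f(4,4)=1
Σ_s f(4,s) = 15
P = 15/16 = 15/16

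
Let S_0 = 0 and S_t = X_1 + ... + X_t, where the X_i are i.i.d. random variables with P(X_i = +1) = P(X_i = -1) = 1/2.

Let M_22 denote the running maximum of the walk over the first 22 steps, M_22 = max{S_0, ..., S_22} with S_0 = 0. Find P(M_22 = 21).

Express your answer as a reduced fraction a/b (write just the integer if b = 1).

Answer: 1/4194304

Derivation:
Let M_22 = max(S_0,...,S_22). Use the reflection principle: for j ≥ 1, #{paths with M_22 ≥ j} = #{S_22 ≥ j} + #{S_22 ≥ j+1}.
By reflection, #{M_22 ≥ 21} = #{S_22 ≥ 21} + #{S_22 ≥ 22} = 1 + 1 = 2.
#{M_22 ≥ 22} = #{S_22 ≥ 22} + #{S_22 ≥ 23} = 1 + 0 = 1.
#{M_22 = 21} = 2 - 1 = 1.
P(M_22 = 21) = 1/4194304 = 1/4194304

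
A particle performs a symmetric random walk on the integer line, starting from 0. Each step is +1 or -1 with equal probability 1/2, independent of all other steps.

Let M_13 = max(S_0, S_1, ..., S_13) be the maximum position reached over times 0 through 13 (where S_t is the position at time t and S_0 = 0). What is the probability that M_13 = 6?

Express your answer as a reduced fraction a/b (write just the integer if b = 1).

Let M_13 = max(S_0,...,S_13). Use the reflection principle: for j ≥ 1, #{paths with M_13 ≥ j} = #{S_13 ≥ j} + #{S_13 ≥ j+1}.
By reflection, #{M_13 ≥ 6} = #{S_13 ≥ 6} + #{S_13 ≥ 7} = 378 + 378 = 756.
#{M_13 ≥ 7} = #{S_13 ≥ 7} + #{S_13 ≥ 8} = 378 + 92 = 470.
#{M_13 = 6} = 756 - 470 = 286.
P(M_13 = 6) = 286/8192 = 143/4096

Answer: 143/4096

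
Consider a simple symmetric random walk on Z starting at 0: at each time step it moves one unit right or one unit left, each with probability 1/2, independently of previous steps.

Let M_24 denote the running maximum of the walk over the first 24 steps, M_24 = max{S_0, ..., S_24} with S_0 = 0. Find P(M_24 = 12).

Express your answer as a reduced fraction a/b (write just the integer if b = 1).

Let M_24 = max(S_0,...,S_24). Use the reflection principle: for j ≥ 1, #{paths with M_24 ≥ j} = #{S_24 ≥ j} + #{S_24 ≥ j+1}.
By reflection, #{M_24 ≥ 12} = #{S_24 ≥ 12} + #{S_24 ≥ 13} = 190051 + 55455 = 245506.
#{M_24 ≥ 13} = #{S_24 ≥ 13} + #{S_24 ≥ 14} = 55455 + 55455 = 110910.
#{M_24 = 12} = 245506 - 110910 = 134596.
P(M_24 = 12) = 134596/16777216 = 33649/4194304

Answer: 33649/4194304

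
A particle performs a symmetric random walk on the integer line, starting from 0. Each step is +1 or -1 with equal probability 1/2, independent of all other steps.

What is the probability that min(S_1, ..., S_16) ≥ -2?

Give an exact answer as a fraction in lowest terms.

Let f(t,s) = #length-t paths at position s with S_1..S_t all ≥ -2.
f(t,s) = f(t-1,s-1) + f(t-1,s+1) for s ≥ -2; f(t,s) = 0 for s < -2.
t=0: f(0,0)=1
t=1: f(1,-1)=1 f(1,1)=1
t=2: f(2,-2)=1 f(2,0)=2 f(2,2)=1
t=3: f(3,-1)=3 f(3,1)=3 f(3,3)=1
t=4: f(4,-2)=3 f(4,0)=6 f(4,2)=4 f(4,4)=1
t=5: f(5,-1)=9 f(5,1)=10 f(5,3)=5 f(5,5)=1
t=6: f(6,-2)=9 f(6,0)=19 f(6,2)=15 f(6,4)=6 f(6,6)=1
t=7: f(7,-1)=28 f(7,1)=34 f(7,3)=21 f(7,5)=7 f(7,7)=1
t=8: f(8,-2)=28 f(8,0)=62 f(8,2)=55 f(8,4)=28 f(8,6)=8 f(8,8)=1
t=9: f(9,-1)=90 f(9,1)=117 f(9,3)=83 f(9,5)=36 f(9,7)=9 f(9,9)=1
t=10: f(10,-2)=90 f(10,0)=207 f(10,2)=200 f(10,4)=119 f(10,6)=45 f(10,8)=10 f(10,10)=1
t=11: f(11,-1)=297 f(11,1)=407 f(11,3)=319 f(11,5)=164 f(11,7)=55 f(11,9)=11 f(11,11)=1
t=12: f(12,-2)=297 f(12,0)=704 f(12,2)=726 f(12,4)=483 f(12,6)=219 f(12,8)=66 f(12,10)=12 f(12,12)=1
t=13: f(13,-1)=1001 f(13,1)=1430 f(13,3)=1209 f(13,5)=702 f(13,7)=285 f(13,9)=78 f(13,11)=13 f(13,13)=1
t=14: f(14,-2)=1001 f(14,0)=2431 f(14,2)=2639 f(14,4)=1911 f(14,6)=987 f(14,8)=363 f(14,10)=91 f(14,12)=14 f(14,14)=1
t=15: f(15,-1)=3432 f(15,1)=5070 f(15,3)=4550 f(15,5)=2898 f(15,7)=1350 f(15,9)=454 f(15,11)=105 f(15,13)=15 f(15,15)=1
t=16: f(16,-2)=3432 f(16,0)=8502 f(16,2)=9620 f(16,4)=7448 f(16,6)=4248 f(16,8)=1804 f(16,10)=559 f(16,12)=120 f(16,14)=16 f(16,16)=1
Σ_s f(16,s) = 35750
P = 35750/65536 = 17875/32768

Answer: 17875/32768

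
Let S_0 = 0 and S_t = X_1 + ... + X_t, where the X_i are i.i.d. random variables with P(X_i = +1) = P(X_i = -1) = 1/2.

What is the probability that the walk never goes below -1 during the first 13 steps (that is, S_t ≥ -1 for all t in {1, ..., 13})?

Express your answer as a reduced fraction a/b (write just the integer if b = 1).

Answer: 429/1024

Derivation:
Let f(t,s) = #length-t paths at position s with S_1..S_t all ≥ -1.
f(t,s) = f(t-1,s-1) + f(t-1,s+1) for s ≥ -1; f(t,s) = 0 for s < -1.
t=0: f(0,0)=1
t=1: f(1,-1)=1 f(1,1)=1
t=2: f(2,0)=2 f(2,2)=1
t=3: f(3,-1)=2 f(3,1)=3 f(3,3)=1
t=4: f(4,0)=5 f(4,2)=4 f(4,4)=1
t=5: f(5,-1)=5 f(5,1)=9 f(5,3)=5 f(5,5)=1
t=6: f(6,0)=14 f(6,2)=14 f(6,4)=6 f(6,6)=1
t=7: f(7,-1)=14 f(7,1)=28 f(7,3)=20 f(7,5)=7 f(7,7)=1
t=8: f(8,0)=42 f(8,2)=48 f(8,4)=27 f(8,6)=8 f(8,8)=1
t=9: f(9,-1)=42 f(9,1)=90 f(9,3)=75 f(9,5)=35 f(9,7)=9 f(9,9)=1
t=10: f(10,0)=132 f(10,2)=165 f(10,4)=110 f(10,6)=44 f(10,8)=10 f(10,10)=1
t=11: f(11,-1)=132 f(11,1)=297 f(11,3)=275 f(11,5)=154 f(11,7)=54 f(11,9)=11 f(11,11)=1
t=12: f(12,0)=429 f(12,2)=572 f(12,4)=429 f(12,6)=208 f(12,8)=65 f(12,10)=12 f(12,12)=1
t=13: f(13,-1)=429 f(13,1)=1001 f(13,3)=1001 f(13,5)=637 f(13,7)=273 f(13,9)=77 f(13,11)=13 f(13,13)=1
Σ_s f(13,s) = 3432
P = 3432/8192 = 429/1024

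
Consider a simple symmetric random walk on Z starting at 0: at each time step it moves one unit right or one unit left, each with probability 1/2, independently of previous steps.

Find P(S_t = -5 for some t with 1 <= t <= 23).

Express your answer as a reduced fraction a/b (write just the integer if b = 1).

Count via complement. Let g(t,s) = #length-t paths at position s with S_1..S_t all ≠ -5.
g(t,s) = g(t-1,s-1) + g(t-1,s+1) for s ≠ -5; g(t,-5) = 0.
t=0: g(0,0)=1
t=1: g(1,-1)=1 g(1,1)=1
t=2: g(2,-2)=1 g(2,0)=2 g(2,2)=1
t=3: g(3,-3)=1 g(3,-1)=3 g(3,1)=3 g(3,3)=1
t=4: g(4,-4)=1 g(4,-2)=4 g(4,0)=6 g(4,2)=4 g(4,4)=1
t=5: g(5,-3)=5 g(5,-1)=10 g(5,1)=10 g(5,3)=5 g(5,5)=1
t=6: g(6,-4)=5 g(6,-2)=15 g(6,0)=20 g(6,2)=15 g(6,4)=6 g(6,6)=1
t=7: g(7,-3)=20 g(7,-1)=35 g(7,1)=35 g(7,3)=21 g(7,5)=7 g(7,7)=1
t=8: g(8,-4)=20 g(8,-2)=55 g(8,0)=70 g(8,2)=56 g(8,4)=28 g(8,6)=8 g(8,8)=1
t=9: g(9,-3)=75 g(9,-1)=125 g(9,1)=126 g(9,3)=84 g(9,5)=36 g(9,7)=9 g(9,9)=1
t=10: g(10,-4)=75 g(10,-2)=200 g(10,0)=251 g(10,2)=210 g(10,4)=120 g(10,6)=45 g(10,8)=10 g(10,10)=1
t=11: g(11,-3)=275 g(11,-1)=451 g(11,1)=461 g(11,3)=330 g(11,5)=165 g(11,7)=55 g(11,9)=11 g(11,11)=1
t=12: g(12,-4)=275 g(12,-2)=726 g(12,0)=912 g(12,2)=791 g(12,4)=495 g(12,6)=220 g(12,8)=66 g(12,10)=12 g(12,12)=1
t=13: g(13,-3)=1001 g(13,-1)=1638 g(13,1)=1703 g(13,3)=1286 g(13,5)=715 g(13,7)=286 g(13,9)=78 g(13,11)=13 g(13,13)=1
t=14: g(14,-4)=1001 g(14,-2)=2639 g(14,0)=3341 g(14,2)=2989 g(14,4)=2001 g(14,6)=1001 g(14,8)=364 g(14,10)=91 g(14,12)=14 g(14,14)=1
t=15: g(15,-3)=3640 g(15,-1)=5980 g(15,1)=6330 g(15,3)=4990 g(15,5)=3002 g(15,7)=1365 g(15,9)=455 g(15,11)=105 g(15,13)=15 g(15,15)=1
t=16: g(16,-4)=3640 g(16,-2)=9620 g(16,0)=12310 g(16,2)=11320 g(16,4)=7992 g(16,6)=4367 g(16,8)=1820 g(16,10)=560 g(16,12)=120 g(16,14)=16 g(16,16)=1
t=17: g(17,-3)=13260 g(17,-1)=21930 g(17,1)=23630 g(17,3)=19312 g(17,5)=12359 g(17,7)=6187 g(17,9)=2380 g(17,11)=680 g(17,13)=136 g(17,15)=17 g(17,17)=1
t=18: g(18,-4)=13260 g(18,-2)=35190 g(18,0)=45560 g(18,2)=42942 g(18,4)=31671 g(18,6)=18546 g(18,8)=8567 g(18,10)=3060 g(18,12)=816 g(18,14)=153 g(18,16)=18 g(18,18)=1
t=19: g(19,-3)=48450 g(19,-1)=80750 g(19,1)=88502 g(19,3)=74613 g(19,5)=50217 g(19,7)=27113 g(19,9)=11627 g(19,11)=3876 g(19,13)=969 g(19,15)=171 g(19,17)=19 g(19,19)=1
t=20: g(20,-4)=48450 g(20,-2)=129200 g(20,0)=169252 g(20,2)=163115 g(20,4)=124830 g(20,6)=77330 g(20,8)=38740 g(20,10)=15503 g(20,12)=4845 g(20,14)=1140 g(20,16)=190 g(20,18)=20 g(20,20)=1
t=21: g(21,-3)=177650 g(21,-1)=298452 g(21,1)=332367 g(21,3)=287945 g(21,5)=202160 g(21,7)=116070 g(21,9)=54243 g(21,11)=20348 g(21,13)=5985 g(21,15)=1330 g(21,17)=210 g(21,19)=21 g(21,21)=1
t=22: g(22,-4)=177650 g(22,-2)=476102 g(22,0)=630819 g(22,2)=620312 g(22,4)=490105 g(22,6)=318230 g(22,8)=170313 g(22,10)=74591 g(22,12)=26333 g(22,14)=7315 g(22,16)=1540 g(22,18)=231 g(22,20)=22 g(22,22)=1
t=23: g(23,-3)=653752 g(23,-1)=1106921 g(23,1)=1251131 g(23,3)=1110417 g(23,5)=808335 g(23,7)=488543 g(23,9)=244904 g(23,11)=100924 g(23,13)=33648 g(23,15)=8855 g(23,17)=1771 g(23,19)=253 g(23,21)=23 g(23,23)=1
Paths never hitting -5: Σ_s g(23,s) = 5809478
Paths hitting -5: 2^23 - 5809478 = 2579130
P = 2579130/8388608 = 1289565/4194304

Answer: 1289565/4194304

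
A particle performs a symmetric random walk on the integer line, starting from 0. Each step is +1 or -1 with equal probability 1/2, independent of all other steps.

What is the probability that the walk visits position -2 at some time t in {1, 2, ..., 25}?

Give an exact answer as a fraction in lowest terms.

Answer: 2894229/4194304

Derivation:
Count via complement. Let g(t,s) = #length-t paths at position s with S_1..S_t all ≠ -2.
g(t,s) = g(t-1,s-1) + g(t-1,s+1) for s ≠ -2; g(t,-2) = 0.
t=0: g(0,0)=1
t=1: g(1,-1)=1 g(1,1)=1
t=2: g(2,0)=2 g(2,2)=1
t=3: g(3,-1)=2 g(3,1)=3 g(3,3)=1
t=4: g(4,0)=5 g(4,2)=4 g(4,4)=1
t=5: g(5,-1)=5 g(5,1)=9 g(5,3)=5 g(5,5)=1
t=6: g(6,0)=14 g(6,2)=14 g(6,4)=6 g(6,6)=1
t=7: g(7,-1)=14 g(7,1)=28 g(7,3)=20 g(7,5)=7 g(7,7)=1
t=8: g(8,0)=42 g(8,2)=48 g(8,4)=27 g(8,6)=8 g(8,8)=1
t=9: g(9,-1)=42 g(9,1)=90 g(9,3)=75 g(9,5)=35 g(9,7)=9 g(9,9)=1
t=10: g(10,0)=132 g(10,2)=165 g(10,4)=110 g(10,6)=44 g(10,8)=10 g(10,10)=1
t=11: g(11,-1)=132 g(11,1)=297 g(11,3)=275 g(11,5)=154 g(11,7)=54 g(11,9)=11 g(11,11)=1
t=12: g(12,0)=429 g(12,2)=572 g(12,4)=429 g(12,6)=208 g(12,8)=65 g(12,10)=12 g(12,12)=1
t=13: g(13,-1)=429 g(13,1)=1001 g(13,3)=1001 g(13,5)=637 g(13,7)=273 g(13,9)=77 g(13,11)=13 g(13,13)=1
t=14: g(14,0)=1430 g(14,2)=2002 g(14,4)=1638 g(14,6)=910 g(14,8)=350 g(14,10)=90 g(14,12)=14 g(14,14)=1
t=15: g(15,-1)=1430 g(15,1)=3432 g(15,3)=3640 g(15,5)=2548 g(15,7)=1260 g(15,9)=440 g(15,11)=104 g(15,13)=15 g(15,15)=1
t=16: g(16,0)=4862 g(16,2)=7072 g(16,4)=6188 g(16,6)=3808 g(16,8)=1700 g(16,10)=544 g(16,12)=119 g(16,14)=16 g(16,16)=1
t=17: g(17,-1)=4862 g(17,1)=11934 g(17,3)=13260 g(17,5)=9996 g(17,7)=5508 g(17,9)=2244 g(17,11)=663 g(17,13)=135 g(17,15)=17 g(17,17)=1
t=18: g(18,0)=16796 g(18,2)=25194 g(18,4)=23256 g(18,6)=15504 g(18,8)=7752 g(18,10)=2907 g(18,12)=798 g(18,14)=152 g(18,16)=18 g(18,18)=1
t=19: g(19,-1)=16796 g(19,1)=41990 g(19,3)=48450 g(19,5)=38760 g(19,7)=23256 g(19,9)=10659 g(19,11)=3705 g(19,13)=950 g(19,15)=170 g(19,17)=19 g(19,19)=1
t=20: g(20,0)=58786 g(20,2)=90440 g(20,4)=87210 g(20,6)=62016 g(20,8)=33915 g(20,10)=14364 g(20,12)=4655 g(20,14)=1120 g(20,16)=189 g(20,18)=20 g(20,20)=1
t=21: g(21,-1)=58786 g(21,1)=149226 g(21,3)=177650 g(21,5)=149226 g(21,7)=95931 g(21,9)=48279 g(21,11)=19019 g(21,13)=5775 g(21,15)=1309 g(21,17)=209 g(21,19)=21 g(21,21)=1
t=22: g(22,0)=208012 g(22,2)=326876 g(22,4)=326876 g(22,6)=245157 g(22,8)=144210 g(22,10)=67298 g(22,12)=24794 g(22,14)=7084 g(22,16)=1518 g(22,18)=230 g(22,20)=22 g(22,22)=1
t=23: g(23,-1)=208012 g(23,1)=534888 g(23,3)=653752 g(23,5)=572033 g(23,7)=389367 g(23,9)=211508 g(23,11)=92092 g(23,13)=31878 g(23,15)=8602 g(23,17)=1748 g(23,19)=252 g(23,21)=23 g(23,23)=1
t=24: g(24,0)=742900 g(24,2)=1188640 g(24,4)=1225785 g(24,6)=961400 g(24,8)=600875 g(24,10)=303600 g(24,12)=123970 g(24,14)=40480 g(24,16)=10350 g(24,18)=2000 g(24,20)=275 g(24,22)=24 g(24,24)=1
t=25: g(25,-1)=742900 g(25,1)=1931540 g(25,3)=2414425 g(25,5)=2187185 g(25,7)=1562275 g(25,9)=904475 g(25,11)=427570 g(25,13)=164450 g(25,15)=50830 g(25,17)=12350 g(25,19)=2275 g(25,21)=299 g(25,23)=25 g(25,25)=1
Paths never hitting -2: Σ_s g(25,s) = 10400600
Paths hitting -2: 2^25 - 10400600 = 23153832
P = 23153832/33554432 = 2894229/4194304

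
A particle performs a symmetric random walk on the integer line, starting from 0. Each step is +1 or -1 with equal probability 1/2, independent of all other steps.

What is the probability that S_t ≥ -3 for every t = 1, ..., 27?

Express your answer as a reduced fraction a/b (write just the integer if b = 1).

Answer: 2340135/4194304

Derivation:
Let f(t,s) = #length-t paths at position s with S_1..S_t all ≥ -3.
f(t,s) = f(t-1,s-1) + f(t-1,s+1) for s ≥ -3; f(t,s) = 0 for s < -3.
t=0: f(0,0)=1
t=1: f(1,-1)=1 f(1,1)=1
t=2: f(2,-2)=1 f(2,0)=2 f(2,2)=1
t=3: f(3,-3)=1 f(3,-1)=3 f(3,1)=3 f(3,3)=1
t=4: f(4,-2)=4 f(4,0)=6 f(4,2)=4 f(4,4)=1
t=5: f(5,-3)=4 f(5,-1)=10 f(5,1)=10 f(5,3)=5 f(5,5)=1
t=6: f(6,-2)=14 f(6,0)=20 f(6,2)=15 f(6,4)=6 f(6,6)=1
t=7: f(7,-3)=14 f(7,-1)=34 f(7,1)=35 f(7,3)=21 f(7,5)=7 f(7,7)=1
t=8: f(8,-2)=48 f(8,0)=69 f(8,2)=56 f(8,4)=28 f(8,6)=8 f(8,8)=1
t=9: f(9,-3)=48 f(9,-1)=117 f(9,1)=125 f(9,3)=84 f(9,5)=36 f(9,7)=9 f(9,9)=1
t=10: f(10,-2)=165 f(10,0)=242 f(10,2)=209 f(10,4)=120 f(10,6)=45 f(10,8)=10 f(10,10)=1
t=11: f(11,-3)=165 f(11,-1)=407 f(11,1)=451 f(11,3)=329 f(11,5)=165 f(11,7)=55 f(11,9)=11 f(11,11)=1
t=12: f(12,-2)=572 f(12,0)=858 f(12,2)=780 f(12,4)=494 f(12,6)=220 f(12,8)=66 f(12,10)=12 f(12,12)=1
t=13: f(13,-3)=572 f(13,-1)=1430 f(13,1)=1638 f(13,3)=1274 f(13,5)=714 f(13,7)=286 f(13,9)=78 f(13,11)=13 f(13,13)=1
t=14: f(14,-2)=2002 f(14,0)=3068 f(14,2)=2912 f(14,4)=1988 f(14,6)=1000 f(14,8)=364 f(14,10)=91 f(14,12)=14 f(14,14)=1
t=15: f(15,-3)=2002 f(15,-1)=5070 f(15,1)=5980 f(15,3)=4900 f(15,5)=2988 f(15,7)=1364 f(15,9)=455 f(15,11)=105 f(15,13)=15 f(15,15)=1
t=16: f(16,-2)=7072 f(16,0)=11050 f(16,2)=10880 f(16,4)=7888 f(16,6)=4352 f(16,8)=1819 f(16,10)=560 f(16,12)=120 f(16,14)=16 f(16,16)=1
t=17: f(17,-3)=7072 f(17,-1)=18122 f(17,1)=21930 f(17,3)=18768 f(17,5)=12240 f(17,7)=6171 f(17,9)=2379 f(17,11)=680 f(17,13)=136 f(17,15)=17 f(17,17)=1
t=18: f(18,-2)=25194 f(18,0)=40052 f(18,2)=40698 f(18,4)=31008 f(18,6)=18411 f(18,8)=8550 f(18,10)=3059 f(18,12)=816 f(18,14)=153 f(18,16)=18 f(18,18)=1
t=19: f(19,-3)=25194 f(19,-1)=65246 f(19,1)=80750 f(19,3)=71706 f(19,5)=49419 f(19,7)=26961 f(19,9)=11609 f(19,11)=3875 f(19,13)=969 f(19,15)=171 f(19,17)=19 f(19,19)=1
t=20: f(20,-2)=90440 f(20,0)=145996 f(20,2)=152456 f(20,4)=121125 f(20,6)=76380 f(20,8)=38570 f(20,10)=15484 f(20,12)=4844 f(20,14)=1140 f(20,16)=190 f(20,18)=20 f(20,20)=1
t=21: f(21,-3)=90440 f(21,-1)=236436 f(21,1)=298452 f(21,3)=273581 f(21,5)=197505 f(21,7)=114950 f(21,9)=54054 f(21,11)=20328 f(21,13)=5984 f(21,15)=1330 f(21,17)=210 f(21,19)=21 f(21,21)=1
t=22: f(22,-2)=326876 f(22,0)=534888 f(22,2)=572033 f(22,4)=471086 f(22,6)=312455 f(22,8)=169004 f(22,10)=74382 f(22,12)=26312 f(22,14)=7314 f(22,16)=1540 f(22,18)=231 f(22,20)=22 f(22,22)=1
t=23: f(23,-3)=326876 f(23,-1)=861764 f(23,1)=1106921 f(23,3)=1043119 f(23,5)=783541 f(23,7)=481459 f(23,9)=243386 f(23,11)=100694 f(23,13)=33626 f(23,15)=8854 f(23,17)=1771 f(23,19)=253 f(23,21)=23 f(23,23)=1
t=24: f(24,-2)=1188640 f(24,0)=1968685 f(24,2)=2150040 f(24,4)=1826660 f(24,6)=1265000 f(24,8)=724845 f(24,10)=344080 f(24,12)=134320 f(24,14)=42480 f(24,16)=10625 f(24,18)=2024 f(24,20)=276 f(24,22)=24 f(24,24)=1
t=25: f(25,-3)=1188640 f(25,-1)=3157325 f(25,1)=4118725 f(25,3)=3976700 f(25,5)=3091660 f(25,7)=1989845 f(25,9)=1068925 f(25,11)=478400 f(25,13)=176800 f(25,15)=53105 f(25,17)=12649 f(25,19)=2300 f(25,21)=300 f(25,23)=25 f(25,25)=1
t=26: f(26,-2)=4345965 f(26,0)=7276050 f(26,2)=8095425 f(26,4)=7068360 f(26,6)=5081505 f(26,8)=3058770 f(26,10)=1547325 f(26,12)=655200 f(26,14)=229905 f(26,16)=65754 f(26,18)=14949 f(26,20)=2600 f(26,22)=325 f(26,24)=26 f(26,26)=1
t=27: f(27,-3)=4345965 f(27,-1)=11622015 f(27,1)=15371475 f(27,3)=15163785 f(27,5)=12149865 f(27,7)=8140275 f(27,9)=4606095 f(27,11)=2202525 f(27,13)=885105 f(27,15)=295659 f(27,17)=80703 f(27,19)=17549 f(27,21)=2925 f(27,23)=351 f(27,25)=27 f(27,27)=1
Σ_s f(27,s) = 74884320
P = 74884320/134217728 = 2340135/4194304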